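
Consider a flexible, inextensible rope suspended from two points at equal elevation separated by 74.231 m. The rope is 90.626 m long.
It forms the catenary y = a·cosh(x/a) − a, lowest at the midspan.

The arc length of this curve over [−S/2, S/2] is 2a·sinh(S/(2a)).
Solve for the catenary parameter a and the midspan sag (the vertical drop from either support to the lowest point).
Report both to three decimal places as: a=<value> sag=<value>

seed: a₀ = √(S³/(24(L−S))) = √(74.231³/(24·16.395)) = 32.241604
iter 1: u=1.151168  f(a)=+1.121e+00  f'(a)=-1.158e+00  a ← 32.241604 − (+1.121e+00/-1.158e+00) = 33.209590
iter 2: u=1.117614  f(a)=+5.248e-02  f'(a)=-1.052e+00  a ← 33.209590 − (+5.248e-02/-1.052e+00) = 33.259463
iter 3: u=1.115938  f(a)=+1.274e-04  f'(a)=-1.047e+00  a ← 33.259463 − (+1.274e-04/-1.047e+00) = 33.259584
iter 4: u=1.115934  f(a)=+7.556e-10  f'(a)=-1.047e+00  a ← 33.259584 − (+7.556e-10/-1.047e+00) = 33.259584
iter 5: u=1.115934  f(a)=-1.421e-14  f'(a)=-1.047e+00  a ← 33.259584 − (-1.421e-14/-1.047e+00) = 33.259584
converged: |Δa| < 1e-12 after 5 iterations
sag = a·(cosh(S/(2a)) − 1) = 33.259584·(cosh(1.115934) − 1) = 22.949560
T_max/T_min = cosh(S/(2a)) = 1.690013

a=33.260 sag=22.950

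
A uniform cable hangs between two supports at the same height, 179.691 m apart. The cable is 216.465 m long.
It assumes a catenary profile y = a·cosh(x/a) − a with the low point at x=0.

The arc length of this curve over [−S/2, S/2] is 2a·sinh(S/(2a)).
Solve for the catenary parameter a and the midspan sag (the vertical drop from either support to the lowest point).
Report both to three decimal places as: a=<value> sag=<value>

seed: a₀ = √(S³/(24(L−S))) = √(179.691³/(24·36.774)) = 81.079942
iter 1: u=1.108110  f(a)=+2.325e+00  f'(a)=-1.023e+00  a ← 81.079942 − (+2.325e+00/-1.023e+00) = 83.351493
iter 2: u=1.077911  f(a)=+1.013e-01  f'(a)=-9.361e-01  a ← 83.351493 − (+1.013e-01/-9.361e-01) = 83.459693
iter 3: u=1.076514  f(a)=+2.116e-04  f'(a)=-9.322e-01  a ← 83.459693 − (+2.116e-04/-9.322e-01) = 83.459920
iter 4: u=1.076511  f(a)=+9.281e-10  f'(a)=-9.322e-01  a ← 83.459920 − (+9.281e-10/-9.322e-01) = 83.459920
iter 5: u=1.076511  f(a)=-2.842e-14  f'(a)=-9.322e-01  a ← 83.459920 − (-2.842e-14/-9.322e-01) = 83.459920
converged: |Δa| < 1e-12 after 5 iterations
sag = a·(cosh(S/(2a)) − 1) = 83.459920·(cosh(1.076511) − 1) = 53.214263
T_max/T_min = cosh(S/(2a)) = 1.637603

a=83.460 sag=53.214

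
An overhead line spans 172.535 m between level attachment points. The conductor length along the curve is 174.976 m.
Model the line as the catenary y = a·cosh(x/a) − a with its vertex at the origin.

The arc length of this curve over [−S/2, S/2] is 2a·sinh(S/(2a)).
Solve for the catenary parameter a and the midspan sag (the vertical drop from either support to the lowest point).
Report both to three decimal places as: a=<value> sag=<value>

seed: a₀ = √(S³/(24(L−S))) = √(172.535³/(24·2.441)) = 296.091747
iter 1: u=0.291354  f(a)=+1.038e-02  f'(a)=-1.663e-02  a ← 296.091747 − (+1.038e-02/-1.663e-02) = 296.716062
iter 2: u=0.290741  f(a)=+3.293e-05  f'(a)=-1.652e-02  a ← 296.716062 − (+3.293e-05/-1.652e-02) = 296.718054
iter 3: u=0.290739  f(a)=+3.335e-10  f'(a)=-1.652e-02  a ← 296.718054 − (+3.335e-10/-1.652e-02) = 296.718054
iter 4: u=0.290739  f(a)=+2.842e-14  f'(a)=-1.652e-02  a ← 296.718054 − (+2.842e-14/-1.652e-02) = 296.718054
converged: |Δa| < 1e-12 after 4 iterations
sag = a·(cosh(S/(2a)) − 1) = 296.718054·(cosh(0.290739) − 1) = 12.629249
T_max/T_min = cosh(S/(2a)) = 1.042563

a=296.718 sag=12.629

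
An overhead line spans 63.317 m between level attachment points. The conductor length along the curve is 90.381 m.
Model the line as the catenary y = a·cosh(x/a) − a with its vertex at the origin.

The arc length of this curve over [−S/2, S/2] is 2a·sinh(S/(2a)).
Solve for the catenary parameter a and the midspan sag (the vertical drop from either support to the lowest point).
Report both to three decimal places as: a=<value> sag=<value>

seed: a₀ = √(S³/(24(L−S))) = √(63.317³/(24·27.064)) = 19.768735
iter 1: u=1.601443  f(a)=+3.690e+00  f'(a)=-3.508e+00  a ← 19.768735 − (+3.690e+00/-3.508e+00) = 20.820721
iter 2: u=1.520529  f(a)=+3.150e-01  f'(a)=-2.932e+00  a ← 20.820721 − (+3.150e-01/-2.932e+00) = 20.928155
iter 3: u=1.512723  f(a)=+2.769e-03  f'(a)=-2.881e+00  a ← 20.928155 − (+2.769e-03/-2.881e+00) = 20.929116
iter 4: u=1.512653  f(a)=+2.182e-07  f'(a)=-2.880e+00  a ← 20.929116 − (+2.182e-07/-2.880e+00) = 20.929116
iter 5: u=1.512653  f(a)=-2.842e-14  f'(a)=-2.880e+00  a ← 20.929116 − (-2.842e-14/-2.880e+00) = 20.929116
converged: |Δa| < 1e-12 after 5 iterations
sag = a·(cosh(S/(2a)) − 1) = 20.929116·(cosh(1.512653) − 1) = 28.872583
T_max/T_min = cosh(S/(2a)) = 2.379541

a=20.929 sag=28.873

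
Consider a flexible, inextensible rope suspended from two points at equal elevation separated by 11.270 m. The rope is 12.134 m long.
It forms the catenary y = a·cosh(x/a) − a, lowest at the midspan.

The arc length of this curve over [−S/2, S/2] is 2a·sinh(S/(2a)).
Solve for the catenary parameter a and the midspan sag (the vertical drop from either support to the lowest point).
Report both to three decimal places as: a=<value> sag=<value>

seed: a₀ = √(S³/(24(L−S))) = √(11.270³/(24·0.864)) = 8.308514
iter 1: u=0.678220  f(a)=+2.009e-02  f'(a)=-2.177e-01  a ← 8.308514 − (+2.009e-02/-2.177e-01) = 8.400797
iter 2: u=0.670770  f(a)=+3.396e-04  f'(a)=-2.104e-01  a ← 8.400797 − (+3.396e-04/-2.104e-01) = 8.402411
iter 3: u=0.670641  f(a)=+1.008e-07  f'(a)=-2.103e-01  a ← 8.402411 − (+1.008e-07/-2.103e-01) = 8.402411
iter 4: u=0.670641  f(a)=+7.105e-15  f'(a)=-2.103e-01  a ← 8.402411 − (+7.105e-15/-2.103e-01) = 8.402411
converged: |Δa| < 1e-12 after 4 iterations
sag = a·(cosh(S/(2a)) − 1) = 8.402411·(cosh(0.670641) − 1) = 1.961420
T_max/T_min = cosh(S/(2a)) = 1.233435

a=8.402 sag=1.961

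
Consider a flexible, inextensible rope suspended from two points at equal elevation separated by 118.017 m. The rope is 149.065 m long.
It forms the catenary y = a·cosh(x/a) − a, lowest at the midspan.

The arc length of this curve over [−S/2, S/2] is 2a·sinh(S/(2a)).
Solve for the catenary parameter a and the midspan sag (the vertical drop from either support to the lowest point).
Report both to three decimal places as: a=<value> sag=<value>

a=48.718 sag=40.324

seed: a₀ = √(S³/(24(L−S))) = √(118.017³/(24·31.048)) = 46.967173
iter 1: u=1.256378  f(a)=+2.545e+00  f'(a)=-1.543e+00  a ← 46.967173 − (+2.545e+00/-1.543e+00) = 48.616368
iter 2: u=1.213758  f(a)=+1.402e-01  f'(a)=-1.377e+00  a ← 48.616368 − (+1.402e-01/-1.377e+00) = 48.718147
iter 3: u=1.211222  f(a)=+4.802e-04  f'(a)=-1.368e+00  a ← 48.718147 − (+4.802e-04/-1.368e+00) = 48.718498
iter 4: u=1.211213  f(a)=+5.678e-09  f'(a)=-1.368e+00  a ← 48.718498 − (+5.678e-09/-1.368e+00) = 48.718498
iter 5: u=1.211213  f(a)=+0.000e+00  f'(a)=-1.368e+00  a ← 48.718498 − (+0.000e+00/-1.368e+00) = 48.718498
converged: |Δa| < 1e-12 after 5 iterations
sag = a·(cosh(S/(2a)) − 1) = 48.718498·(cosh(1.211213) − 1) = 40.324108
T_max/T_min = cosh(S/(2a)) = 1.827696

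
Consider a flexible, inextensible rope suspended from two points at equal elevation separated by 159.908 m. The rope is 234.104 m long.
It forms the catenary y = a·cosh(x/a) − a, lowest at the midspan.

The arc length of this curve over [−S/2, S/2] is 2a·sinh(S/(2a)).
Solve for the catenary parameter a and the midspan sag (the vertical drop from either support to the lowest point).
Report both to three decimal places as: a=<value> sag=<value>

seed: a₀ = √(S³/(24(L−S))) = √(159.908³/(24·74.196)) = 47.919185
iter 1: u=1.668518  f(a)=+1.104e+01  f'(a)=-4.049e+00  a ← 47.919185 − (+1.104e+01/-4.049e+00) = 50.645624
iter 2: u=1.578695  f(a)=+1.012e+00  f'(a)=-3.338e+00  a ← 50.645624 − (+1.012e+00/-3.338e+00) = 50.948907
iter 3: u=1.569298  f(a)=+1.041e-02  f'(a)=-3.269e+00  a ← 50.948907 − (+1.041e-02/-3.269e+00) = 50.952091
iter 4: u=1.569200  f(a)=+1.125e-06  f'(a)=-3.269e+00  a ← 50.952091 − (+1.125e-06/-3.269e+00) = 50.952091
iter 5: u=1.569200  f(a)=-2.842e-14  f'(a)=-3.269e+00  a ← 50.952091 − (-2.842e-14/-3.269e+00) = 50.952091
converged: |Δa| < 1e-12 after 5 iterations
sag = a·(cosh(S/(2a)) − 1) = 50.952091·(cosh(1.569200) − 1) = 76.708734
T_max/T_min = cosh(S/(2a)) = 2.505507

a=50.952 sag=76.709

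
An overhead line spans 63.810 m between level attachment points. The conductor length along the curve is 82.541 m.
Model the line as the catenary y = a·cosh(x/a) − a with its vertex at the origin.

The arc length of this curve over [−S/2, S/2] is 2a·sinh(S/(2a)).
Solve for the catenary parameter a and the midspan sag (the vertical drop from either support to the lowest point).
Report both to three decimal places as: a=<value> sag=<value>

seed: a₀ = √(S³/(24(L−S))) = √(63.810³/(24·18.731)) = 24.040695
iter 1: u=1.327125  f(a)=+1.720e+00  f'(a)=-1.851e+00  a ← 24.040695 − (+1.720e+00/-1.851e+00) = 24.970356
iter 2: u=1.277715  f(a)=+1.048e-01  f'(a)=-1.631e+00  a ← 24.970356 − (+1.048e-01/-1.631e+00) = 25.034616
iter 3: u=1.274435  f(a)=+4.451e-04  f'(a)=-1.617e+00  a ← 25.034616 − (+4.451e-04/-1.617e+00) = 25.034891
iter 4: u=1.274421  f(a)=+8.098e-09  f'(a)=-1.617e+00  a ← 25.034891 − (+8.098e-09/-1.617e+00) = 25.034891
iter 5: u=1.274421  f(a)=+1.421e-14  f'(a)=-1.617e+00  a ← 25.034891 − (+1.421e-14/-1.617e+00) = 25.034891
converged: |Δa| < 1e-12 after 5 iterations
sag = a·(cosh(S/(2a)) − 1) = 25.034891·(cosh(1.274421) − 1) = 23.235182
T_max/T_min = cosh(S/(2a)) = 1.928112

a=25.035 sag=23.235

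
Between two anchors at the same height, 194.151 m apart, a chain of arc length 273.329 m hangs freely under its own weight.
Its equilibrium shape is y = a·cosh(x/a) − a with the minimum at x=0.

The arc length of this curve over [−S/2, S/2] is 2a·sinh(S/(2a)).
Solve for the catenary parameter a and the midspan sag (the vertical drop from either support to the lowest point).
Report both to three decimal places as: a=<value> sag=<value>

a=65.547 sag=86.024

seed: a₀ = √(S³/(24(L−S))) = √(194.151³/(24·79.178)) = 62.058541
iter 1: u=1.564257  f(a)=+1.027e+01  f'(a)=-3.233e+00  a ← 62.058541 − (+1.027e+01/-3.233e+00) = 65.235266
iter 2: u=1.488083  f(a)=+8.413e-01  f'(a)=-2.723e+00  a ← 65.235266 − (+8.413e-01/-2.723e+00) = 65.544203
iter 3: u=1.481069  f(a)=+6.758e-03  f'(a)=-2.680e+00  a ← 65.544203 − (+6.758e-03/-2.680e+00) = 65.546725
iter 4: u=1.481012  f(a)=+4.438e-07  f'(a)=-2.679e+00  a ← 65.546725 − (+4.438e-07/-2.679e+00) = 65.546725
iter 5: u=1.481012  f(a)=+5.684e-14  f'(a)=-2.679e+00  a ← 65.546725 − (+5.684e-14/-2.679e+00) = 65.546725
converged: |Δa| < 1e-12 after 5 iterations
sag = a·(cosh(S/(2a)) − 1) = 65.546725·(cosh(1.481012) − 1) = 86.023585
T_max/T_min = cosh(S/(2a)) = 2.312401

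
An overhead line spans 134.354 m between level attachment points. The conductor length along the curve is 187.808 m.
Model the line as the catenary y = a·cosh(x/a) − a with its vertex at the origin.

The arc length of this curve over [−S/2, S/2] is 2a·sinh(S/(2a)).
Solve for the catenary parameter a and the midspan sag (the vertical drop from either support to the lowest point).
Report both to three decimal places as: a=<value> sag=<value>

seed: a₀ = √(S³/(24(L−S))) = √(134.354³/(24·53.454)) = 43.479063
iter 1: u=1.545042  f(a)=+6.755e+00  f'(a)=-3.098e+00  a ← 43.479063 − (+6.755e+00/-3.098e+00) = 45.659442
iter 2: u=1.471262  f(a)=+5.414e-01  f'(a)=-2.620e+00  a ← 45.659442 − (+5.414e-01/-2.620e+00) = 45.866100
iter 3: u=1.464633  f(a)=+4.147e-03  f'(a)=-2.580e+00  a ← 45.866100 − (+4.147e-03/-2.580e+00) = 45.867707
iter 4: u=1.464582  f(a)=+2.474e-07  f'(a)=-2.579e+00  a ← 45.867707 − (+2.474e-07/-2.579e+00) = 45.867707
iter 5: u=1.464582  f(a)=+2.842e-14  f'(a)=-2.579e+00  a ← 45.867707 − (+2.842e-14/-2.579e+00) = 45.867707
converged: |Δa| < 1e-12 after 5 iterations
sag = a·(cosh(S/(2a)) − 1) = 45.867707·(cosh(1.464582) − 1) = 58.639746
T_max/T_min = cosh(S/(2a)) = 2.278454

a=45.868 sag=58.640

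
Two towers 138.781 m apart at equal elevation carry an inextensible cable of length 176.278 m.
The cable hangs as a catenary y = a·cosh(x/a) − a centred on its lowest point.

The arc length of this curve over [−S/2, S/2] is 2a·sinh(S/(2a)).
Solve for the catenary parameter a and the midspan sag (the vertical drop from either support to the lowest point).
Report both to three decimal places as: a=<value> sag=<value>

a=56.583 sag=48.155

seed: a₀ = √(S³/(24(L−S))) = √(138.781³/(24·37.497)) = 54.499327
iter 1: u=1.273236  f(a)=+3.159e+00  f'(a)=-1.612e+00  a ← 54.499327 − (+3.159e+00/-1.612e+00) = 56.458699
iter 2: u=1.229049  f(a)=+1.784e-01  f'(a)=-1.435e+00  a ← 56.458699 − (+1.784e-01/-1.435e+00) = 56.582998
iter 3: u=1.226349  f(a)=+6.439e-04  f'(a)=-1.425e+00  a ← 56.582998 − (+6.439e-04/-1.425e+00) = 56.583450
iter 4: u=1.226339  f(a)=+8.456e-09  f'(a)=-1.425e+00  a ← 56.583450 − (+8.456e-09/-1.425e+00) = 56.583450
iter 5: u=1.226339  f(a)=-2.842e-14  f'(a)=-1.425e+00  a ← 56.583450 − (-2.842e-14/-1.425e+00) = 56.583450
converged: |Δa| < 1e-12 after 5 iterations
sag = a·(cosh(S/(2a)) − 1) = 56.583450·(cosh(1.226339) − 1) = 48.155130
T_max/T_min = cosh(S/(2a)) = 1.851046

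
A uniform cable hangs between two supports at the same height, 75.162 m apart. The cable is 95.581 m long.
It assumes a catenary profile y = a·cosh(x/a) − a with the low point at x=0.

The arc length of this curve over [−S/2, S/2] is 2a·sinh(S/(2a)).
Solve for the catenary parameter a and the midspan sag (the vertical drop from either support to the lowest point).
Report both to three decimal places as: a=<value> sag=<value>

seed: a₀ = √(S³/(24(L−S))) = √(75.162³/(24·20.419)) = 29.435718
iter 1: u=1.276714  f(a)=+1.730e+00  f'(a)=-1.627e+00  a ← 29.435718 − (+1.730e+00/-1.627e+00) = 30.499111
iter 2: u=1.232200  f(a)=+9.818e-02  f'(a)=-1.447e+00  a ← 30.499111 − (+9.818e-02/-1.447e+00) = 30.566953
iter 3: u=1.229465  f(a)=+3.582e-04  f'(a)=-1.437e+00  a ← 30.566953 − (+3.582e-04/-1.437e+00) = 30.567202
iter 4: u=1.229455  f(a)=+4.807e-09  f'(a)=-1.437e+00  a ← 30.567202 − (+4.807e-09/-1.437e+00) = 30.567202
iter 5: u=1.229455  f(a)=-1.421e-14  f'(a)=-1.437e+00  a ← 30.567202 − (-1.421e-14/-1.437e+00) = 30.567202
converged: |Δa| < 1e-12 after 5 iterations
sag = a·(cosh(S/(2a)) − 1) = 30.567202·(cosh(1.229455) − 1) = 26.162735
T_max/T_min = cosh(S/(2a)) = 1.855909

a=30.567 sag=26.163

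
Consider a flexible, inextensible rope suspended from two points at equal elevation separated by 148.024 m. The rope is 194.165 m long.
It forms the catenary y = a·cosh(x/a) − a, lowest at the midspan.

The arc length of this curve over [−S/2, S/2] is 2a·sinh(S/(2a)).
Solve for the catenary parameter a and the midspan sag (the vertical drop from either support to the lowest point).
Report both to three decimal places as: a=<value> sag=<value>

a=56.487 sag=55.833

seed: a₀ = √(S³/(24(L−S))) = √(148.024³/(24·46.141)) = 54.118915
iter 1: u=1.367581  f(a)=+4.512e+00  f'(a)=-2.046e+00  a ← 54.118915 − (+4.512e+00/-2.046e+00) = 56.324062
iter 2: u=1.314039  f(a)=+2.904e-01  f'(a)=-1.790e+00  a ← 56.324062 − (+2.904e-01/-1.790e+00) = 56.486274
iter 3: u=1.310265  f(a)=+1.386e-03  f'(a)=-1.773e+00  a ← 56.486274 − (+1.386e-03/-1.773e+00) = 56.487055
iter 4: u=1.310247  f(a)=+3.193e-08  f'(a)=-1.773e+00  a ← 56.487055 − (+3.193e-08/-1.773e+00) = 56.487055
iter 5: u=1.310247  f(a)=-5.684e-14  f'(a)=-1.773e+00  a ← 56.487055 − (-5.684e-14/-1.773e+00) = 56.487055
converged: |Δa| < 1e-12 after 5 iterations
sag = a·(cosh(S/(2a)) − 1) = 56.487055·(cosh(1.310247) − 1) = 55.833020
T_max/T_min = cosh(S/(2a)) = 1.988421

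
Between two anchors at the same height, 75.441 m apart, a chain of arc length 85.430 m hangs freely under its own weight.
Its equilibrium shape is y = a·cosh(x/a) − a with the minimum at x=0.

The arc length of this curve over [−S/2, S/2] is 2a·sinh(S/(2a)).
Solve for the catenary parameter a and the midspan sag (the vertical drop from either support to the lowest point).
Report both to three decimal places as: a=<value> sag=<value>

seed: a₀ = √(S³/(24(L−S))) = √(75.441³/(24·9.989)) = 42.319890
iter 1: u=0.891318  f(a)=+4.044e-01  f'(a)=-5.107e-01  a ← 42.319890 − (+4.044e-01/-5.107e-01) = 43.111768
iter 2: u=0.874947  f(a)=+1.163e-02  f'(a)=-4.817e-01  a ← 43.111768 − (+1.163e-02/-4.817e-01) = 43.135911
iter 3: u=0.874457  f(a)=+1.025e-05  f'(a)=-4.808e-01  a ← 43.135911 − (+1.025e-05/-4.808e-01) = 43.135932
iter 4: u=0.874457  f(a)=+7.958e-12  f'(a)=-4.808e-01  a ← 43.135932 − (+7.958e-12/-4.808e-01) = 43.135932
converged: |Δa| < 1e-12 after 4 iterations
sag = a·(cosh(S/(2a)) − 1) = 43.135932·(cosh(0.874457) − 1) = 17.570574
T_max/T_min = cosh(S/(2a)) = 1.407330

a=43.136 sag=17.571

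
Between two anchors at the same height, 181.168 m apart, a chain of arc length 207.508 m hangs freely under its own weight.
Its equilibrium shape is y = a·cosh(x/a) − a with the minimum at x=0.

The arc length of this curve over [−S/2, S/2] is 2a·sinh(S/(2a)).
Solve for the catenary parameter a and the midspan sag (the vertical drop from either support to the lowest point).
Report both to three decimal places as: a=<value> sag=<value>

a=99.034 sag=44.398

seed: a₀ = √(S³/(24(L−S))) = √(181.168³/(24·26.340)) = 96.985929
iter 1: u=0.933991  f(a)=+1.173e+00  f'(a)=-5.921e-01  a ← 96.985929 − (+1.173e+00/-5.921e-01) = 98.967205
iter 2: u=0.915293  f(a)=+3.691e-02  f'(a)=-5.553e-01  a ← 98.967205 − (+3.691e-02/-5.553e-01) = 99.033669
iter 3: u=0.914679  f(a)=+3.917e-05  f'(a)=-5.541e-01  a ← 99.033669 − (+3.917e-05/-5.541e-01) = 99.033739
iter 4: u=0.914678  f(a)=+4.422e-11  f'(a)=-5.541e-01  a ← 99.033739 − (+4.422e-11/-5.541e-01) = 99.033739
converged: |Δa| < 1e-12 after 4 iterations
sag = a·(cosh(S/(2a)) − 1) = 99.033739·(cosh(0.914678) − 1) = 44.397687
T_max/T_min = cosh(S/(2a)) = 1.448309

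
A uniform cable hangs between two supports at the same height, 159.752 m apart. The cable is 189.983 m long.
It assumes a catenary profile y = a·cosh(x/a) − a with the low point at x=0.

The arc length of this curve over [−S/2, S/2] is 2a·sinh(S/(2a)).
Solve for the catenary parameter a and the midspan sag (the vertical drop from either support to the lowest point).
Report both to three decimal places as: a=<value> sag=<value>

a=77.003 sag=45.279

seed: a₀ = √(S³/(24(L−S))) = √(159.752³/(24·30.231)) = 74.961381
iter 1: u=1.065562  f(a)=+1.763e+00  f'(a)=-9.019e-01  a ← 74.961381 − (+1.763e+00/-9.019e-01) = 76.916464
iter 2: u=1.038477  f(a)=+7.134e-02  f'(a)=-8.303e-01  a ← 76.916464 − (+7.134e-02/-8.303e-01) = 77.002387
iter 3: u=1.037318  f(a)=+1.277e-04  f'(a)=-8.273e-01  a ← 77.002387 − (+1.277e-04/-8.273e-01) = 77.002542
iter 4: u=1.037316  f(a)=+4.106e-10  f'(a)=-8.273e-01  a ← 77.002542 − (+4.106e-10/-8.273e-01) = 77.002542
iter 5: u=1.037316  f(a)=+2.842e-14  f'(a)=-8.273e-01  a ← 77.002542 − (+2.842e-14/-8.273e-01) = 77.002542
converged: |Δa| < 1e-12 after 5 iterations
sag = a·(cosh(S/(2a)) − 1) = 77.002542·(cosh(1.037316) − 1) = 45.279004
T_max/T_min = cosh(S/(2a)) = 1.588020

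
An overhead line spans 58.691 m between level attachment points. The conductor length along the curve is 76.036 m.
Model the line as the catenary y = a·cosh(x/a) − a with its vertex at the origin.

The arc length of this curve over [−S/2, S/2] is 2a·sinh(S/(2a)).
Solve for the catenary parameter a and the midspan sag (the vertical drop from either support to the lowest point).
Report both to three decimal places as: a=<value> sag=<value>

a=22.955 sag=21.456

seed: a₀ = √(S³/(24(L−S))) = √(58.691³/(24·17.345)) = 22.037610
iter 1: u=1.331610  f(a)=+1.604e+00  f'(a)=-1.872e+00  a ← 22.037610 − (+1.604e+00/-1.872e+00) = 22.894852
iter 2: u=1.281751  f(a)=+9.836e-02  f'(a)=-1.648e+00  a ← 22.894852 − (+9.836e-02/-1.648e+00) = 22.954522
iter 3: u=1.278419  f(a)=+4.232e-04  f'(a)=-1.634e+00  a ← 22.954522 − (+4.232e-04/-1.634e+00) = 22.954781
iter 4: u=1.278405  f(a)=+7.906e-09  f'(a)=-1.634e+00  a ← 22.954781 − (+7.906e-09/-1.634e+00) = 22.954781
iter 5: u=1.278405  f(a)=+1.421e-14  f'(a)=-1.634e+00  a ← 22.954781 − (+1.421e-14/-1.634e+00) = 22.954781
converged: |Δa| < 1e-12 after 5 iterations
sag = a·(cosh(S/(2a)) − 1) = 22.954781·(cosh(1.278405) − 1) = 21.455694
T_max/T_min = cosh(S/(2a)) = 1.934694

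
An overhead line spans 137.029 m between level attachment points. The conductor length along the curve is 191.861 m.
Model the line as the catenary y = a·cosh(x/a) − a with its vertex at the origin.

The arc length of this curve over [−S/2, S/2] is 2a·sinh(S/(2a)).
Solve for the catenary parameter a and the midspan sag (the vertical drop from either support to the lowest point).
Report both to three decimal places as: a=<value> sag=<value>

seed: a₀ = √(S³/(24(L−S))) = √(137.029³/(24·54.832)) = 44.217692
iter 1: u=1.549482  f(a)=+6.971e+00  f'(a)=-3.129e+00  a ← 44.217692 − (+6.971e+00/-3.129e+00) = 46.445735
iter 2: u=1.475152  f(a)=+5.616e-01  f'(a)=-2.643e+00  a ← 46.445735 − (+5.616e-01/-2.643e+00) = 46.658175
iter 3: u=1.468435  f(a)=+4.349e-03  f'(a)=-2.603e+00  a ← 46.658175 − (+4.349e-03/-2.603e+00) = 46.659846
iter 4: u=1.468382  f(a)=+2.654e-07  f'(a)=-2.602e+00  a ← 46.659846 − (+2.654e-07/-2.602e+00) = 46.659846
iter 5: u=1.468382  f(a)=-2.842e-14  f'(a)=-2.602e+00  a ← 46.659846 − (-2.842e-14/-2.602e+00) = 46.659846
converged: |Δa| < 1e-12 after 5 iterations
sag = a·(cosh(S/(2a)) − 1) = 46.659846·(cosh(1.468382) − 1) = 60.016309
T_max/T_min = cosh(S/(2a)) = 2.286252

a=46.660 sag=60.016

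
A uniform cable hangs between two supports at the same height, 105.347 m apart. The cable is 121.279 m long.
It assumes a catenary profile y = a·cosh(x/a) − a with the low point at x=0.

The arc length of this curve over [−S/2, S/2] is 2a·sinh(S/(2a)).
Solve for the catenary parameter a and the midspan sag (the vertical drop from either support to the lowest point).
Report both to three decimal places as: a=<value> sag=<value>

seed: a₀ = √(S³/(24(L−S))) = √(105.347³/(24·15.932)) = 55.295844
iter 1: u=0.952576  f(a)=+7.387e-01  f'(a)=-6.303e-01  a ← 55.295844 − (+7.387e-01/-6.303e-01) = 56.467826
iter 2: u=0.932806  f(a)=+2.414e-02  f'(a)=-5.897e-01  a ← 56.467826 − (+2.414e-02/-5.897e-01) = 56.508758
iter 3: u=0.932130  f(a)=+2.770e-05  f'(a)=-5.883e-01  a ← 56.508758 − (+2.770e-05/-5.883e-01) = 56.508805
iter 4: u=0.932129  f(a)=+3.658e-11  f'(a)=-5.883e-01  a ← 56.508805 − (+3.658e-11/-5.883e-01) = 56.508805
iter 5: u=0.932129  f(a)=-1.421e-14  f'(a)=-5.883e-01  a ← 56.508805 − (-1.421e-14/-5.883e-01) = 56.508805
converged: |Δa| < 1e-12 after 5 iterations
sag = a·(cosh(S/(2a)) − 1) = 56.508805·(cosh(0.932129) − 1) = 26.379035
T_max/T_min = cosh(S/(2a)) = 1.466813

a=56.509 sag=26.379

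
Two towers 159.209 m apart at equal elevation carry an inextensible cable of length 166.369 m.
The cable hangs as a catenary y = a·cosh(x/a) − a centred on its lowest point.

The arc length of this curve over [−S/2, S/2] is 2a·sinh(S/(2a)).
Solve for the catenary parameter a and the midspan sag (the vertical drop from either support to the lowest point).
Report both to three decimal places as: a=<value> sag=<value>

a=154.269 sag=20.998

seed: a₀ = √(S³/(24(L−S))) = √(159.209³/(24·7.160)) = 153.246050
iter 1: u=0.519455  f(a)=+9.722e-02  f'(a)=-9.599e-02  a ← 153.246050 − (+9.722e-02/-9.599e-02) = 154.258897
iter 2: u=0.516045  f(a)=+9.723e-04  f'(a)=-9.408e-02  a ← 154.258897 − (+9.723e-04/-9.408e-02) = 154.269232
iter 3: u=0.516010  f(a)=+9.943e-08  f'(a)=-9.406e-02  a ← 154.269232 − (+9.943e-08/-9.406e-02) = 154.269233
iter 4: u=0.516010  f(a)=+0.000e+00  f'(a)=-9.406e-02  a ← 154.269233 − (+0.000e+00/-9.406e-02) = 154.269233
converged: |Δa| < 1e-12 after 4 iterations
sag = a·(cosh(S/(2a)) − 1) = 154.269233·(cosh(0.516010) − 1) = 20.998155
T_max/T_min = cosh(S/(2a)) = 1.136114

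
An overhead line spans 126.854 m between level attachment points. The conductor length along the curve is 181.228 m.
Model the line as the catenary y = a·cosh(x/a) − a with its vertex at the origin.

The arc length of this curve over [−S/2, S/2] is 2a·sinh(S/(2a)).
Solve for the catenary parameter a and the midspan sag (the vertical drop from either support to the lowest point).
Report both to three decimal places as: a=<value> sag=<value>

a=41.878 sag=57.945

seed: a₀ = √(S³/(24(L−S))) = √(126.854³/(24·54.374)) = 39.550774
iter 1: u=1.603685  f(a)=+7.436e+00  f'(a)=-3.525e+00  a ← 39.550774 − (+7.436e+00/-3.525e+00) = 41.660299
iter 2: u=1.522481  f(a)=+6.363e-01  f'(a)=-2.945e+00  a ← 41.660299 − (+6.363e-01/-2.945e+00) = 41.876364
iter 3: u=1.514625  f(a)=+5.624e-03  f'(a)=-2.893e+00  a ← 41.876364 − (+5.624e-03/-2.893e+00) = 41.878308
iter 4: u=1.514555  f(a)=+4.479e-07  f'(a)=-2.893e+00  a ← 41.878308 − (+4.479e-07/-2.893e+00) = 41.878308
iter 5: u=1.514555  f(a)=-2.842e-14  f'(a)=-2.893e+00  a ← 41.878308 − (-2.842e-14/-2.893e+00) = 41.878308
converged: |Δa| < 1e-12 after 5 iterations
sag = a·(cosh(S/(2a)) − 1) = 41.878308·(cosh(1.514555) − 1) = 57.944984
T_max/T_min = cosh(S/(2a)) = 2.383652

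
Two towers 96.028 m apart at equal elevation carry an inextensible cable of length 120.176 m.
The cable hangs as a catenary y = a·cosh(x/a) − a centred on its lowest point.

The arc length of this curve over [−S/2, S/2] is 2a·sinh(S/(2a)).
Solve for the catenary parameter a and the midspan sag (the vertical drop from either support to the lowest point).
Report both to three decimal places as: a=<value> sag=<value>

seed: a₀ = √(S³/(24(L−S))) = √(96.028³/(24·24.148)) = 39.088645
iter 1: u=1.228336  f(a)=+1.889e+00  f'(a)=-1.432e+00  a ← 39.088645 − (+1.889e+00/-1.432e+00) = 40.407202
iter 2: u=1.188254  f(a)=+9.977e-02  f'(a)=-1.285e+00  a ← 40.407202 − (+9.977e-02/-1.285e+00) = 40.484867
iter 3: u=1.185974  f(a)=+3.128e-04  f'(a)=-1.277e+00  a ← 40.484867 − (+3.128e-04/-1.277e+00) = 40.485112
iter 4: u=1.185967  f(a)=+3.096e-09  f'(a)=-1.277e+00  a ← 40.485112 − (+3.096e-09/-1.277e+00) = 40.485112
iter 5: u=1.185967  f(a)=+2.842e-14  f'(a)=-1.277e+00  a ← 40.485112 − (+2.842e-14/-1.277e+00) = 40.485112
converged: |Δa| < 1e-12 after 5 iterations
sag = a·(cosh(S/(2a)) − 1) = 40.485112·(cosh(1.185967) − 1) = 31.969095
T_max/T_min = cosh(S/(2a)) = 1.789651

a=40.485 sag=31.969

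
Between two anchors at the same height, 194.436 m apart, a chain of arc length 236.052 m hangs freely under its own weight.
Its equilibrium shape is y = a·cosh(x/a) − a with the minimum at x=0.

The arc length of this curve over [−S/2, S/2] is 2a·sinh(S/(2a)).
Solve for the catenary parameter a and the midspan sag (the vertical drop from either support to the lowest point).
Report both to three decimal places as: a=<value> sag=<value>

a=88.417 sag=59.054

seed: a₀ = √(S³/(24(L−S))) = √(194.436³/(24·41.616)) = 85.788531
iter 1: u=1.133228  f(a)=+2.755e+00  f'(a)=-1.101e+00  a ← 85.788531 − (+2.755e+00/-1.101e+00) = 88.291931
iter 2: u=1.101097  f(a)=+1.252e-01  f'(a)=-1.003e+00  a ← 88.291931 − (+1.252e-01/-1.003e+00) = 88.416806
iter 3: u=1.099542  f(a)=+2.858e-04  f'(a)=-9.981e-01  a ← 88.416806 − (+2.858e-04/-9.981e-01) = 88.417093
iter 4: u=1.099539  f(a)=+1.497e-09  f'(a)=-9.981e-01  a ← 88.417093 − (+1.497e-09/-9.981e-01) = 88.417093
iter 5: u=1.099539  f(a)=-2.842e-14  f'(a)=-9.981e-01  a ← 88.417093 − (-2.842e-14/-9.981e-01) = 88.417093
converged: |Δa| < 1e-12 after 5 iterations
sag = a·(cosh(S/(2a)) − 1) = 88.417093·(cosh(1.099539) − 1) = 59.053986
T_max/T_min = cosh(S/(2a)) = 1.667902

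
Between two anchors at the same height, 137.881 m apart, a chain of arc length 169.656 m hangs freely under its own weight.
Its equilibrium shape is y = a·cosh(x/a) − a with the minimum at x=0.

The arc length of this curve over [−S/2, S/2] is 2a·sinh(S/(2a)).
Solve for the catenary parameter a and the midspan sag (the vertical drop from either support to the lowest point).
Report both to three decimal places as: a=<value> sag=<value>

seed: a₀ = √(S³/(24(L−S))) = √(137.881³/(24·31.775)) = 58.628426
iter 1: u=1.175889  f(a)=+2.271e+00  f'(a)=-1.241e+00  a ← 58.628426 − (+2.271e+00/-1.241e+00) = 60.457396
iter 2: u=1.140315  f(a)=+1.106e-01  f'(a)=-1.123e+00  a ← 60.457396 − (+1.106e-01/-1.123e+00) = 60.555848
iter 3: u=1.138461  f(a)=+2.920e-04  f'(a)=-1.117e+00  a ← 60.555848 − (+2.920e-04/-1.117e+00) = 60.556109
iter 4: u=1.138457  f(a)=+2.048e-09  f'(a)=-1.117e+00  a ← 60.556109 − (+2.048e-09/-1.117e+00) = 60.556109
iter 5: u=1.138457  f(a)=-5.684e-14  f'(a)=-1.117e+00  a ← 60.556109 − (-5.684e-14/-1.117e+00) = 60.556109
converged: |Δa| < 1e-12 after 5 iterations
sag = a·(cosh(S/(2a)) − 1) = 60.556109·(cosh(1.138457) − 1) = 43.668801
T_max/T_min = cosh(S/(2a)) = 1.721130

a=60.556 sag=43.669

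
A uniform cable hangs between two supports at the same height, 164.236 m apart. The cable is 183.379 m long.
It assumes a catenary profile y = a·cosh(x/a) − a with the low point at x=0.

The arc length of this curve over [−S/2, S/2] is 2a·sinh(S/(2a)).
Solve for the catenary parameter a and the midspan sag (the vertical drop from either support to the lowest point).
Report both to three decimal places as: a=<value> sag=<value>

a=99.868 sag=35.707

seed: a₀ = √(S³/(24(L−S))) = √(164.236³/(24·19.143)) = 98.195575
iter 1: u=0.836270  f(a)=+6.806e-01  f'(a)=-4.179e-01  a ← 98.195575 − (+6.806e-01/-4.179e-01) = 99.824464
iter 2: u=0.822624  f(a)=+1.731e-02  f'(a)=-3.968e-01  a ← 99.824464 − (+1.731e-02/-3.968e-01) = 99.868071
iter 3: u=0.822265  f(a)=+1.183e-05  f'(a)=-3.963e-01  a ← 99.868071 − (+1.183e-05/-3.963e-01) = 99.868101
iter 4: u=0.822265  f(a)=+5.514e-12  f'(a)=-3.963e-01  a ← 99.868101 − (+5.514e-12/-3.963e-01) = 99.868101
converged: |Δa| < 1e-12 after 4 iterations
sag = a·(cosh(S/(2a)) − 1) = 99.868101·(cosh(0.822265) − 1) = 35.706978
T_max/T_min = cosh(S/(2a)) = 1.357541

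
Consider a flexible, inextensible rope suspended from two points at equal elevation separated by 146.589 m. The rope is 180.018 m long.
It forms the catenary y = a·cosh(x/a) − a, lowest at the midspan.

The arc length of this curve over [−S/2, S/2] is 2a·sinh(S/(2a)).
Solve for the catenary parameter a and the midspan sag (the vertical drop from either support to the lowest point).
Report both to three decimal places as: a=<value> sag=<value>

a=64.699 sag=46.150

seed: a₀ = √(S³/(24(L−S))) = √(146.589³/(24·33.429)) = 62.659188
iter 1: u=1.169733  f(a)=+2.363e+00  f'(a)=-1.220e+00  a ← 62.659188 − (+2.363e+00/-1.220e+00) = 64.595510
iter 2: u=1.134669  f(a)=+1.140e-01  f'(a)=-1.105e+00  a ← 64.595510 − (+1.140e-01/-1.105e+00) = 64.698618
iter 3: u=1.132860  f(a)=+2.948e-04  f'(a)=-1.099e+00  a ← 64.698618 − (+2.948e-04/-1.099e+00) = 64.698886
iter 4: u=1.132856  f(a)=+1.983e-09  f'(a)=-1.099e+00  a ← 64.698886 − (+1.983e-09/-1.099e+00) = 64.698886
iter 5: u=1.132856  f(a)=+2.842e-14  f'(a)=-1.099e+00  a ← 64.698886 − (+2.842e-14/-1.099e+00) = 64.698886
converged: |Δa| < 1e-12 after 5 iterations
sag = a·(cosh(S/(2a)) − 1) = 64.698886·(cosh(1.132856) − 1) = 46.150408
T_max/T_min = cosh(S/(2a)) = 1.713311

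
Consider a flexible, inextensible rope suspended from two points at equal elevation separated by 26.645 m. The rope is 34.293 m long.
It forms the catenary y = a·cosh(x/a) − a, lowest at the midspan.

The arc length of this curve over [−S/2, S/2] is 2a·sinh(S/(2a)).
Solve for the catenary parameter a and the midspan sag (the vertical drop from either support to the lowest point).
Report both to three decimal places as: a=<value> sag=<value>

a=10.563 sag=9.576

seed: a₀ = √(S³/(24(L−S))) = √(26.645³/(24·7.648)) = 10.151823
iter 1: u=1.312326  f(a)=+6.862e-01  f'(a)=-1.783e+00  a ← 10.151823 − (+6.862e-01/-1.783e+00) = 10.536763
iter 2: u=1.264383  f(a)=+4.096e-02  f'(a)=-1.576e+00  a ← 10.536763 − (+4.096e-02/-1.576e+00) = 10.562760
iter 3: u=1.261271  f(a)=+1.665e-04  f'(a)=-1.563e+00  a ← 10.562760 − (+1.665e-04/-1.563e+00) = 10.562866
iter 4: u=1.261258  f(a)=+2.773e-09  f'(a)=-1.563e+00  a ← 10.562866 − (+2.773e-09/-1.563e+00) = 10.562866
iter 5: u=1.261258  f(a)=+7.105e-15  f'(a)=-1.563e+00  a ← 10.562866 − (+7.105e-15/-1.563e+00) = 10.562866
converged: |Δa| < 1e-12 after 5 iterations
sag = a·(cosh(S/(2a)) − 1) = 10.562866·(cosh(1.261258) − 1) = 9.576066
T_max/T_min = cosh(S/(2a)) = 1.906578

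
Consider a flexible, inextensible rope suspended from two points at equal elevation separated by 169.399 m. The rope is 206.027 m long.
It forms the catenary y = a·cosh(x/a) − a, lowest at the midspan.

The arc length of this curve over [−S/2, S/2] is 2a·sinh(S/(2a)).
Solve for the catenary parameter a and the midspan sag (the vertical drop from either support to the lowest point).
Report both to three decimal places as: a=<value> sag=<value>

seed: a₀ = √(S³/(24(L−S))) = √(169.399³/(24·36.628)) = 74.362510
iter 1: u=1.139008  f(a)=+2.451e+00  f'(a)=-1.119e+00  a ← 74.362510 − (+2.451e+00/-1.119e+00) = 76.552590
iter 2: u=1.106422  f(a)=+1.124e-01  f'(a)=-1.018e+00  a ← 76.552590 − (+1.124e-01/-1.018e+00) = 76.662986
iter 3: u=1.104829  f(a)=+2.618e-04  f'(a)=-1.014e+00  a ← 76.662986 − (+2.618e-04/-1.014e+00) = 76.663244
iter 4: u=1.104825  f(a)=+1.428e-09  f'(a)=-1.014e+00  a ← 76.663244 − (+1.428e-09/-1.014e+00) = 76.663244
iter 5: u=1.104825  f(a)=+0.000e+00  f'(a)=-1.014e+00  a ← 76.663244 − (+0.000e+00/-1.014e+00) = 76.663244
converged: |Δa| < 1e-12 after 5 iterations
sag = a·(cosh(S/(2a)) − 1) = 76.663244·(cosh(1.104825) − 1) = 51.746390
T_max/T_min = cosh(S/(2a)) = 1.674983

a=76.663 sag=51.746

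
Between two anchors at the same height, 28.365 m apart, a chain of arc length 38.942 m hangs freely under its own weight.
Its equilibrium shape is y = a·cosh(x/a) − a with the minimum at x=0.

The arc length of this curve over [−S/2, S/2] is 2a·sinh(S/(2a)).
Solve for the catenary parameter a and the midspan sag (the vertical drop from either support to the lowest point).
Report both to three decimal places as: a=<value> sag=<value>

seed: a₀ = √(S³/(24(L−S))) = √(28.365³/(24·10.577)) = 9.481724
iter 1: u=1.495772  f(a)=+1.248e+00  f'(a)=-2.772e+00  a ← 9.481724 − (+1.248e+00/-2.772e+00) = 9.932066
iter 2: u=1.427951  f(a)=+9.444e-02  f'(a)=-2.367e+00  a ← 9.932066 − (+9.444e-02/-2.367e+00) = 9.971968
iter 3: u=1.422237  f(a)=+6.384e-04  f'(a)=-2.335e+00  a ← 9.971968 − (+6.384e-04/-2.335e+00) = 9.972241
iter 4: u=1.422198  f(a)=+2.961e-08  f'(a)=-2.335e+00  a ← 9.972241 − (+2.961e-08/-2.335e+00) = 9.972241
iter 5: u=1.422198  f(a)=+7.105e-15  f'(a)=-2.335e+00  a ← 9.972241 − (+7.105e-15/-2.335e+00) = 9.972241
converged: |Δa| < 1e-12 after 5 iterations
sag = a·(cosh(S/(2a)) − 1) = 9.972241·(cosh(1.422198) − 1) = 11.903897
T_max/T_min = cosh(S/(2a)) = 2.193703

a=9.972 sag=11.904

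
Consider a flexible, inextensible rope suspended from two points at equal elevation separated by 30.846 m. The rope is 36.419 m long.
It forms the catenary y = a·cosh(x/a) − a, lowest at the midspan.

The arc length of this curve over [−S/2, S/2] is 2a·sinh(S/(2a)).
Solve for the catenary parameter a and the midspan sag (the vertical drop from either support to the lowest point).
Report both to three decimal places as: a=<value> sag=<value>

seed: a₀ = √(S³/(24(L−S))) = √(30.846³/(24·5.573)) = 14.813175
iter 1: u=1.041168  f(a)=+3.100e-01  f'(a)=-8.372e-01  a ← 14.813175 − (+3.100e-01/-8.372e-01) = 15.183421
iter 2: u=1.015779  f(a)=+1.200e-02  f'(a)=-7.735e-01  a ← 15.183421 − (+1.200e-02/-7.735e-01) = 15.198937
iter 3: u=1.014742  f(a)=+1.960e-05  f'(a)=-7.710e-01  a ← 15.198937 − (+1.960e-05/-7.710e-01) = 15.198962
iter 4: u=1.014740  f(a)=+5.245e-11  f'(a)=-7.710e-01  a ← 15.198962 − (+5.245e-11/-7.710e-01) = 15.198962
iter 5: u=1.014740  f(a)=+0.000e+00  f'(a)=-7.710e-01  a ← 15.198962 − (+0.000e+00/-7.710e-01) = 15.198962
converged: |Δa| < 1e-12 after 5 iterations
sag = a·(cosh(S/(2a)) − 1) = 15.198962·(cosh(1.014740) − 1) = 8.520109
T_max/T_min = cosh(S/(2a)) = 1.560572

a=15.199 sag=8.520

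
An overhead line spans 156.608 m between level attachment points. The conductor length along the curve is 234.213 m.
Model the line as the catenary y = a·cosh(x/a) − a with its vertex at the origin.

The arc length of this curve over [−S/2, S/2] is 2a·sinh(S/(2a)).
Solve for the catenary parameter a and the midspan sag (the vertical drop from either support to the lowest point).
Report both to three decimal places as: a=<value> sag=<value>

a=48.464 sag=78.275

seed: a₀ = √(S³/(24(L−S))) = √(156.608³/(24·77.605)) = 45.411980
iter 1: u=1.724303  f(a)=+1.239e+01  f'(a)=-4.548e+00  a ← 45.411980 − (+1.239e+01/-4.548e+00) = 48.135818
iter 2: u=1.626730  f(a)=+1.202e+00  f'(a)=-3.705e+00  a ← 48.135818 − (+1.202e+00/-3.705e+00) = 48.460306
iter 3: u=1.615838  f(a)=+1.400e-02  f'(a)=-3.619e+00  a ← 48.460306 − (+1.400e-02/-3.619e+00) = 48.464176
iter 4: u=1.615709  f(a)=+1.950e-06  f'(a)=-3.618e+00  a ← 48.464176 − (+1.950e-06/-3.618e+00) = 48.464176
iter 5: u=1.615709  f(a)=+8.527e-14  f'(a)=-3.618e+00  a ← 48.464176 − (+8.527e-14/-3.618e+00) = 48.464176
converged: |Δa| < 1e-12 after 5 iterations
sag = a·(cosh(S/(2a)) − 1) = 48.464176·(cosh(1.615709) − 1) = 78.274566
T_max/T_min = cosh(S/(2a)) = 2.615102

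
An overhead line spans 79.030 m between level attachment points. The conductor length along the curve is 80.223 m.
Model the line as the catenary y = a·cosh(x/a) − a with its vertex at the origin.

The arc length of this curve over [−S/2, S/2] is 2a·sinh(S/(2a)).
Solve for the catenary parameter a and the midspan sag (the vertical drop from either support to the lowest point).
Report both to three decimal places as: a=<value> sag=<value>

a=131.595 sag=5.977

seed: a₀ = √(S³/(24(L−S))) = √(79.030³/(24·1.193)) = 131.299215
iter 1: u=0.300954  f(a)=+5.414e-03  f'(a)=-1.834e-02  a ← 131.299215 − (+5.414e-03/-1.834e-02) = 131.594479
iter 2: u=0.300279  f(a)=+1.832e-05  f'(a)=-1.821e-02  a ← 131.594479 − (+1.832e-05/-1.821e-02) = 131.595485
iter 3: u=0.300276  f(a)=+2.113e-10  f'(a)=-1.821e-02  a ← 131.595485 − (+2.113e-10/-1.821e-02) = 131.595485
iter 4: u=0.300276  f(a)=+1.421e-14  f'(a)=-1.821e-02  a ← 131.595485 − (+1.421e-14/-1.821e-02) = 131.595485
converged: |Δa| < 1e-12 after 4 iterations
sag = a·(cosh(S/(2a)) − 1) = 131.595485·(cosh(0.300276) − 1) = 5.977420
T_max/T_min = cosh(S/(2a)) = 1.045423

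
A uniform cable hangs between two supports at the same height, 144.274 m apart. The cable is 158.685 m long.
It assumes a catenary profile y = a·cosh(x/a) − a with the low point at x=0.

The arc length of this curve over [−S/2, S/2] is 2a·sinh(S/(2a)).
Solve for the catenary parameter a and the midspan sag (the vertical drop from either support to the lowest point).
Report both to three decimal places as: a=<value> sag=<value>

seed: a₀ = √(S³/(24(L−S))) = √(144.274³/(24·14.411)) = 93.181442
iter 1: u=0.774156  f(a)=+4.381e-01  f'(a)=-3.282e-01  a ← 93.181442 − (+4.381e-01/-3.282e-01) = 94.515953
iter 2: u=0.763226  f(a)=+9.588e-03  f'(a)=-3.140e-01  a ← 94.515953 − (+9.588e-03/-3.140e-01) = 94.546487
iter 3: u=0.762979  f(a)=+4.821e-06  f'(a)=-3.137e-01  a ← 94.546487 − (+4.821e-06/-3.137e-01) = 94.546502
iter 4: u=0.762979  f(a)=+1.222e-12  f'(a)=-3.137e-01  a ← 94.546502 − (+1.222e-12/-3.137e-01) = 94.546502
converged: |Δa| < 1e-12 after 4 iterations
sag = a·(cosh(S/(2a)) − 1) = 94.546502·(cosh(0.762979) − 1) = 28.880697
T_max/T_min = cosh(S/(2a)) = 1.305466

a=94.547 sag=28.881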